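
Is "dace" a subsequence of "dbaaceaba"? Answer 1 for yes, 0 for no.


Check if "dace" is a subsequence of "dbaaceaba"
Greedy scan:
  Position 0 ('d'): matches sub[0] = 'd'
  Position 1 ('b'): no match needed
  Position 2 ('a'): matches sub[1] = 'a'
  Position 3 ('a'): no match needed
  Position 4 ('c'): matches sub[2] = 'c'
  Position 5 ('e'): matches sub[3] = 'e'
  Position 6 ('a'): no match needed
  Position 7 ('b'): no match needed
  Position 8 ('a'): no match needed
All 4 characters matched => is a subsequence

1


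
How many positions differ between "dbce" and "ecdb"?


Comparing "dbce" and "ecdb" position by position:
  Position 0: 'd' vs 'e' => DIFFER
  Position 1: 'b' vs 'c' => DIFFER
  Position 2: 'c' vs 'd' => DIFFER
  Position 3: 'e' vs 'b' => DIFFER
Positions that differ: 4

4


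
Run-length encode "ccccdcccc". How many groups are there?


Input: ccccdcccc
Scanning for consecutive runs:
  Group 1: 'c' x 4 (positions 0-3)
  Group 2: 'd' x 1 (positions 4-4)
  Group 3: 'c' x 4 (positions 5-8)
Total groups: 3

3


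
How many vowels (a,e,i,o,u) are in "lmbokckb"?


Input: lmbokckb
Checking each character:
  'l' at position 0: consonant
  'm' at position 1: consonant
  'b' at position 2: consonant
  'o' at position 3: vowel (running total: 1)
  'k' at position 4: consonant
  'c' at position 5: consonant
  'k' at position 6: consonant
  'b' at position 7: consonant
Total vowels: 1

1


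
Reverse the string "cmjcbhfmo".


Input: cmjcbhfmo
Reading characters right to left:
  Position 8: 'o'
  Position 7: 'm'
  Position 6: 'f'
  Position 5: 'h'
  Position 4: 'b'
  Position 3: 'c'
  Position 2: 'j'
  Position 1: 'm'
  Position 0: 'c'
Reversed: omfhbcjmc

omfhbcjmc


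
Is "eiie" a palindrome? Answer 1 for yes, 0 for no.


Input: eiie
Reversed: eiie
  Compare pos 0 ('e') with pos 3 ('e'): match
  Compare pos 1 ('i') with pos 2 ('i'): match
Result: palindrome

1


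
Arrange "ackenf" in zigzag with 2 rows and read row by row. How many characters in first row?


Zigzag "ackenf" into 2 rows:
Placing characters:
  'a' => row 0
  'c' => row 1
  'k' => row 0
  'e' => row 1
  'n' => row 0
  'f' => row 1
Rows:
  Row 0: "akn"
  Row 1: "cef"
First row length: 3

3


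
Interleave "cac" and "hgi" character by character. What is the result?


Interleaving "cac" and "hgi":
  Position 0: 'c' from first, 'h' from second => "ch"
  Position 1: 'a' from first, 'g' from second => "ag"
  Position 2: 'c' from first, 'i' from second => "ci"
Result: chagci

chagci


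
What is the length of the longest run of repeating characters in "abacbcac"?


Input: "abacbcac"
Scanning for longest run:
  Position 1 ('b'): new char, reset run to 1
  Position 2 ('a'): new char, reset run to 1
  Position 3 ('c'): new char, reset run to 1
  Position 4 ('b'): new char, reset run to 1
  Position 5 ('c'): new char, reset run to 1
  Position 6 ('a'): new char, reset run to 1
  Position 7 ('c'): new char, reset run to 1
Longest run: 'a' with length 1

1


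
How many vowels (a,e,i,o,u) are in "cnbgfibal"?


Input: cnbgfibal
Checking each character:
  'c' at position 0: consonant
  'n' at position 1: consonant
  'b' at position 2: consonant
  'g' at position 3: consonant
  'f' at position 4: consonant
  'i' at position 5: vowel (running total: 1)
  'b' at position 6: consonant
  'a' at position 7: vowel (running total: 2)
  'l' at position 8: consonant
Total vowels: 2

2


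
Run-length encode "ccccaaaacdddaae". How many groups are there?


Input: ccccaaaacdddaae
Scanning for consecutive runs:
  Group 1: 'c' x 4 (positions 0-3)
  Group 2: 'a' x 4 (positions 4-7)
  Group 3: 'c' x 1 (positions 8-8)
  Group 4: 'd' x 3 (positions 9-11)
  Group 5: 'a' x 2 (positions 12-13)
  Group 6: 'e' x 1 (positions 14-14)
Total groups: 6

6


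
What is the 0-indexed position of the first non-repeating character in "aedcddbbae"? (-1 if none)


Input: aedcddbbae
Character frequencies:
  'a': 2
  'b': 2
  'c': 1
  'd': 3
  'e': 2
Scanning left to right for freq == 1:
  Position 0 ('a'): freq=2, skip
  Position 1 ('e'): freq=2, skip
  Position 2 ('d'): freq=3, skip
  Position 3 ('c'): unique! => answer = 3

3


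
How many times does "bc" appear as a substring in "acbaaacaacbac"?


Searching for "bc" in "acbaaacaacbac"
Scanning each position:
  Position 0: "ac" => no
  Position 1: "cb" => no
  Position 2: "ba" => no
  Position 3: "aa" => no
  Position 4: "aa" => no
  Position 5: "ac" => no
  Position 6: "ca" => no
  Position 7: "aa" => no
  Position 8: "ac" => no
  Position 9: "cb" => no
  Position 10: "ba" => no
  Position 11: "ac" => no
Total occurrences: 0

0


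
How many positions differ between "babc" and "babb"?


Comparing "babc" and "babb" position by position:
  Position 0: 'b' vs 'b' => same
  Position 1: 'a' vs 'a' => same
  Position 2: 'b' vs 'b' => same
  Position 3: 'c' vs 'b' => DIFFER
Positions that differ: 1

1


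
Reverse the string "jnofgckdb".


Input: jnofgckdb
Reading characters right to left:
  Position 8: 'b'
  Position 7: 'd'
  Position 6: 'k'
  Position 5: 'c'
  Position 4: 'g'
  Position 3: 'f'
  Position 2: 'o'
  Position 1: 'n'
  Position 0: 'j'
Reversed: bdkcgfonj

bdkcgfonj


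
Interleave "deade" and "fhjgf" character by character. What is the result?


Interleaving "deade" and "fhjgf":
  Position 0: 'd' from first, 'f' from second => "df"
  Position 1: 'e' from first, 'h' from second => "eh"
  Position 2: 'a' from first, 'j' from second => "aj"
  Position 3: 'd' from first, 'g' from second => "dg"
  Position 4: 'e' from first, 'f' from second => "ef"
Result: dfehajdgef

dfehajdgef


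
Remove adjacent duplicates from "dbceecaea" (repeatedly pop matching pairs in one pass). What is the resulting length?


Input: dbceecaea
Stack-based adjacent duplicate removal:
  Read 'd': push. Stack: d
  Read 'b': push. Stack: db
  Read 'c': push. Stack: dbc
  Read 'e': push. Stack: dbce
  Read 'e': matches stack top 'e' => pop. Stack: dbc
  Read 'c': matches stack top 'c' => pop. Stack: db
  Read 'a': push. Stack: dba
  Read 'e': push. Stack: dbae
  Read 'a': push. Stack: dbaea
Final stack: "dbaea" (length 5)

5


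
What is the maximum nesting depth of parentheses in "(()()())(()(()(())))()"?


Input: "(()()())(()(()(())))()"
Tracking depth:
  Position 0 '(': depth becomes 1
  Position 1 '(': depth becomes 2
  Position 2 ')': depth becomes 1
  Position 3 '(': depth becomes 2
  Position 4 ')': depth becomes 1
  Position 5 '(': depth becomes 2
  Position 6 ')': depth becomes 1
  Position 7 ')': depth becomes 0
  Position 8 '(': depth becomes 1
  Position 9 '(': depth becomes 2
  Position 10 ')': depth becomes 1
  Position 11 '(': depth becomes 2
  Position 12 '(': depth becomes 3
  Position 13 ')': depth becomes 2
  Position 14 '(': depth becomes 3
  Position 15 '(': depth becomes 4
  Position 16 ')': depth becomes 3
  Position 17 ')': depth becomes 2
  Position 18 ')': depth becomes 1
  Position 19 ')': depth becomes 0
  Position 20 '(': depth becomes 1
  Position 21 ')': depth becomes 0
Maximum depth reached: 4

4


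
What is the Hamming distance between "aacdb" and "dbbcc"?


Comparing "aacdb" and "dbbcc" position by position:
  Position 0: 'a' vs 'd' => differ
  Position 1: 'a' vs 'b' => differ
  Position 2: 'c' vs 'b' => differ
  Position 3: 'd' vs 'c' => differ
  Position 4: 'b' vs 'c' => differ
Total differences (Hamming distance): 5

5


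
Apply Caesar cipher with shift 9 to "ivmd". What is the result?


Caesar cipher: shift "ivmd" by 9
  'i' (pos 8) + 9 = pos 17 = 'r'
  'v' (pos 21) + 9 = pos 4 = 'e'
  'm' (pos 12) + 9 = pos 21 = 'v'
  'd' (pos 3) + 9 = pos 12 = 'm'
Result: revm

revm


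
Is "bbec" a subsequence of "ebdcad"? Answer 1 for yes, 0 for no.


Check if "bbec" is a subsequence of "ebdcad"
Greedy scan:
  Position 0 ('e'): no match needed
  Position 1 ('b'): matches sub[0] = 'b'
  Position 2 ('d'): no match needed
  Position 3 ('c'): no match needed
  Position 4 ('a'): no match needed
  Position 5 ('d'): no match needed
Only matched 1/4 characters => not a subsequence

0


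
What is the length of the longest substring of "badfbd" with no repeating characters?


Input: "badfbd"
Sliding window (track last position of each char):
  Position 0 ('b'): window [0,0] length 1 -- new best
  Position 1 ('a'): window [0,1] length 2 -- new best
  Position 2 ('d'): window [0,2] length 3 -- new best
  Position 3 ('f'): window [0,3] length 4 -- new best
  Position 4 ('b'): repeat (last at 0), move window start to 1
  Position 4 ('b'): window [1,4] length 4
  Position 5 ('d'): repeat (last at 2), move window start to 3
  Position 5 ('d'): window [3,5] length 3
Longest substring with no repeats: "badf" with length 4

4


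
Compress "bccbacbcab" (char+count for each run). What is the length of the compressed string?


Input: bccbacbcab
Runs:
  'b' x 1 => "b1"
  'c' x 2 => "c2"
  'b' x 1 => "b1"
  'a' x 1 => "a1"
  'c' x 1 => "c1"
  'b' x 1 => "b1"
  'c' x 1 => "c1"
  'a' x 1 => "a1"
  'b' x 1 => "b1"
Compressed: "b1c2b1a1c1b1c1a1b1"
Compressed length: 18

18


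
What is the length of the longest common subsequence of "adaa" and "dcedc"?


LCS of "adaa" and "dcedc"
DP table:
           d    c    e    d    c
      0    0    0    0    0    0
  a   0    0    0    0    0    0
  d   0    1    1    1    1    1
  a   0    1    1    1    1    1
  a   0    1    1    1    1    1
LCS length = dp[4][5] = 1

1


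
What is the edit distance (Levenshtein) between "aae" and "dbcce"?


Computing edit distance: "aae" -> "dbcce"
DP table:
           d    b    c    c    e
      0    1    2    3    4    5
  a   1    1    2    3    4    5
  a   2    2    2    3    4    5
  e   3    3    3    3    4    4
Edit distance = dp[3][5] = 4

4


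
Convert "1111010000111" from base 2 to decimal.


Input: "1111010000111" in base 2
Positional expansion:
  Digit '1' (value 1) x 2^12 = 4096
  Digit '1' (value 1) x 2^11 = 2048
  Digit '1' (value 1) x 2^10 = 1024
  Digit '1' (value 1) x 2^9 = 512
  Digit '0' (value 0) x 2^8 = 0
  Digit '1' (value 1) x 2^7 = 128
  Digit '0' (value 0) x 2^6 = 0
  Digit '0' (value 0) x 2^5 = 0
  Digit '0' (value 0) x 2^4 = 0
  Digit '0' (value 0) x 2^3 = 0
  Digit '1' (value 1) x 2^2 = 4
  Digit '1' (value 1) x 2^1 = 2
  Digit '1' (value 1) x 2^0 = 1
Sum = 7815

7815


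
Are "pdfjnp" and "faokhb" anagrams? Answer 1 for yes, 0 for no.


Strings: "pdfjnp", "faokhb"
Sorted first:  dfjnpp
Sorted second: abfhko
Differ at position 0: 'd' vs 'a' => not anagrams

0


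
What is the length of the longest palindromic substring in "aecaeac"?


Input: "aecaeac"
Checking substrings for palindromes:
  [2:7] "caeac" (len 5) => palindrome
  [3:6] "aea" (len 3) => palindrome
Longest palindromic substring: "caeac" with length 5

5


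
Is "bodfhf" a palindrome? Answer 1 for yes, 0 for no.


Input: bodfhf
Reversed: fhfdob
  Compare pos 0 ('b') with pos 5 ('f'): MISMATCH
  Compare pos 1 ('o') with pos 4 ('h'): MISMATCH
  Compare pos 2 ('d') with pos 3 ('f'): MISMATCH
Result: not a palindrome

0


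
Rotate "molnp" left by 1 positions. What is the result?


Input: "molnp", rotate left by 1
First 1 characters: "m"
Remaining characters: "olnp"
Concatenate remaining + first: "olnp" + "m" = "olnpm"

olnpm


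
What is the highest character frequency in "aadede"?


Input: aadede
Character counts:
  'a': 2
  'd': 2
  'e': 2
Maximum frequency: 2

2


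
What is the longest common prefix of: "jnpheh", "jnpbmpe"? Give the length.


Words: jnpheh, jnpbmpe
  Position 0: all 'j' => match
  Position 1: all 'n' => match
  Position 2: all 'p' => match
  Position 3: ('h', 'b') => mismatch, stop
LCP = "jnp" (length 3)

3


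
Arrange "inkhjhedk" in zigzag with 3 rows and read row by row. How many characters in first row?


Zigzag "inkhjhedk" into 3 rows:
Placing characters:
  'i' => row 0
  'n' => row 1
  'k' => row 2
  'h' => row 1
  'j' => row 0
  'h' => row 1
  'e' => row 2
  'd' => row 1
  'k' => row 0
Rows:
  Row 0: "ijk"
  Row 1: "nhhd"
  Row 2: "ke"
First row length: 3

3


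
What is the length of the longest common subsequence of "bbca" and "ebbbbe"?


LCS of "bbca" and "ebbbbe"
DP table:
           e    b    b    b    b    e
      0    0    0    0    0    0    0
  b   0    0    1    1    1    1    1
  b   0    0    1    2    2    2    2
  c   0    0    1    2    2    2    2
  a   0    0    1    2    2    2    2
LCS length = dp[4][6] = 2

2


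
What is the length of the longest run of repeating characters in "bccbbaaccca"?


Input: "bccbbaaccca"
Scanning for longest run:
  Position 1 ('c'): new char, reset run to 1
  Position 2 ('c'): continues run of 'c', length=2
  Position 3 ('b'): new char, reset run to 1
  Position 4 ('b'): continues run of 'b', length=2
  Position 5 ('a'): new char, reset run to 1
  Position 6 ('a'): continues run of 'a', length=2
  Position 7 ('c'): new char, reset run to 1
  Position 8 ('c'): continues run of 'c', length=2
  Position 9 ('c'): continues run of 'c', length=3
  Position 10 ('a'): new char, reset run to 1
Longest run: 'c' with length 3

3


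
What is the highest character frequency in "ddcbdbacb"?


Input: ddcbdbacb
Character counts:
  'a': 1
  'b': 3
  'c': 2
  'd': 3
Maximum frequency: 3

3


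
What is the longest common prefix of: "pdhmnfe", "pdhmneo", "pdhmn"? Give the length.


Words: pdhmnfe, pdhmneo, pdhmn
  Position 0: all 'p' => match
  Position 1: all 'd' => match
  Position 2: all 'h' => match
  Position 3: all 'm' => match
  Position 4: all 'n' => match
LCP = "pdhmn" (length 5)

5


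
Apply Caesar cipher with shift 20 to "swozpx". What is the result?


Caesar cipher: shift "swozpx" by 20
  's' (pos 18) + 20 = pos 12 = 'm'
  'w' (pos 22) + 20 = pos 16 = 'q'
  'o' (pos 14) + 20 = pos 8 = 'i'
  'z' (pos 25) + 20 = pos 19 = 't'
  'p' (pos 15) + 20 = pos 9 = 'j'
  'x' (pos 23) + 20 = pos 17 = 'r'
Result: mqitjr

mqitjr


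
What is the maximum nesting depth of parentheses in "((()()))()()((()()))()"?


Input: "((()()))()()((()()))()"
Tracking depth:
  Position 0 '(': depth becomes 1
  Position 1 '(': depth becomes 2
  Position 2 '(': depth becomes 3
  Position 3 ')': depth becomes 2
  Position 4 '(': depth becomes 3
  Position 5 ')': depth becomes 2
  Position 6 ')': depth becomes 1
  Position 7 ')': depth becomes 0
  Position 8 '(': depth becomes 1
  Position 9 ')': depth becomes 0
  Position 10 '(': depth becomes 1
  Position 11 ')': depth becomes 0
  Position 12 '(': depth becomes 1
  Position 13 '(': depth becomes 2
  Position 14 '(': depth becomes 3
  Position 15 ')': depth becomes 2
  Position 16 '(': depth becomes 3
  Position 17 ')': depth becomes 2
  Position 18 ')': depth becomes 1
  Position 19 ')': depth becomes 0
  Position 20 '(': depth becomes 1
  Position 21 ')': depth becomes 0
Maximum depth reached: 3

3


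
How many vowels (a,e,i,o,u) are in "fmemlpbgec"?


Input: fmemlpbgec
Checking each character:
  'f' at position 0: consonant
  'm' at position 1: consonant
  'e' at position 2: vowel (running total: 1)
  'm' at position 3: consonant
  'l' at position 4: consonant
  'p' at position 5: consonant
  'b' at position 6: consonant
  'g' at position 7: consonant
  'e' at position 8: vowel (running total: 2)
  'c' at position 9: consonant
Total vowels: 2

2


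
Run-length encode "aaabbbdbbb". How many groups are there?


Input: aaabbbdbbb
Scanning for consecutive runs:
  Group 1: 'a' x 3 (positions 0-2)
  Group 2: 'b' x 3 (positions 3-5)
  Group 3: 'd' x 1 (positions 6-6)
  Group 4: 'b' x 3 (positions 7-9)
Total groups: 4

4


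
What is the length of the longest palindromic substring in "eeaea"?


Input: "eeaea"
Checking substrings for palindromes:
  [1:4] "eae" (len 3) => palindrome
  [2:5] "aea" (len 3) => palindrome
  [0:2] "ee" (len 2) => palindrome
Longest palindromic substring: "eae" with length 3

3


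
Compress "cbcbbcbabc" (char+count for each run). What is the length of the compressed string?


Input: cbcbbcbabc
Runs:
  'c' x 1 => "c1"
  'b' x 1 => "b1"
  'c' x 1 => "c1"
  'b' x 2 => "b2"
  'c' x 1 => "c1"
  'b' x 1 => "b1"
  'a' x 1 => "a1"
  'b' x 1 => "b1"
  'c' x 1 => "c1"
Compressed: "c1b1c1b2c1b1a1b1c1"
Compressed length: 18

18


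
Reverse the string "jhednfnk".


Input: jhednfnk
Reading characters right to left:
  Position 7: 'k'
  Position 6: 'n'
  Position 5: 'f'
  Position 4: 'n'
  Position 3: 'd'
  Position 2: 'e'
  Position 1: 'h'
  Position 0: 'j'
Reversed: knfndehj

knfndehj


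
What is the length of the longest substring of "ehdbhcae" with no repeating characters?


Input: "ehdbhcae"
Sliding window (track last position of each char):
  Position 0 ('e'): window [0,0] length 1 -- new best
  Position 1 ('h'): window [0,1] length 2 -- new best
  Position 2 ('d'): window [0,2] length 3 -- new best
  Position 3 ('b'): window [0,3] length 4 -- new best
  Position 4 ('h'): repeat (last at 1), move window start to 2
  Position 4 ('h'): window [2,4] length 3
  Position 5 ('c'): window [2,5] length 4
  Position 6 ('a'): window [2,6] length 5 -- new best
  Position 7 ('e'): window [2,7] length 6 -- new best
Longest substring with no repeats: "dbhcae" with length 6

6


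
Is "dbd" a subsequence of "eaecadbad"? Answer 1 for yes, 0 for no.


Check if "dbd" is a subsequence of "eaecadbad"
Greedy scan:
  Position 0 ('e'): no match needed
  Position 1 ('a'): no match needed
  Position 2 ('e'): no match needed
  Position 3 ('c'): no match needed
  Position 4 ('a'): no match needed
  Position 5 ('d'): matches sub[0] = 'd'
  Position 6 ('b'): matches sub[1] = 'b'
  Position 7 ('a'): no match needed
  Position 8 ('d'): matches sub[2] = 'd'
All 3 characters matched => is a subsequence

1


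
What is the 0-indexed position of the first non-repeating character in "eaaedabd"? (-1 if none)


Input: eaaedabd
Character frequencies:
  'a': 3
  'b': 1
  'd': 2
  'e': 2
Scanning left to right for freq == 1:
  Position 0 ('e'): freq=2, skip
  Position 1 ('a'): freq=3, skip
  Position 2 ('a'): freq=3, skip
  Position 3 ('e'): freq=2, skip
  Position 4 ('d'): freq=2, skip
  Position 5 ('a'): freq=3, skip
  Position 6 ('b'): unique! => answer = 6

6


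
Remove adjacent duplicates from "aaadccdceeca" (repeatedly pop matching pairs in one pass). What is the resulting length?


Input: aaadccdceeca
Stack-based adjacent duplicate removal:
  Read 'a': push. Stack: a
  Read 'a': matches stack top 'a' => pop. Stack: (empty)
  Read 'a': push. Stack: a
  Read 'd': push. Stack: ad
  Read 'c': push. Stack: adc
  Read 'c': matches stack top 'c' => pop. Stack: ad
  Read 'd': matches stack top 'd' => pop. Stack: a
  Read 'c': push. Stack: ac
  Read 'e': push. Stack: ace
  Read 'e': matches stack top 'e' => pop. Stack: ac
  Read 'c': matches stack top 'c' => pop. Stack: a
  Read 'a': matches stack top 'a' => pop. Stack: (empty)
Final stack: "" (length 0)

0


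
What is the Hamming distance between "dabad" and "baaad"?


Comparing "dabad" and "baaad" position by position:
  Position 0: 'd' vs 'b' => differ
  Position 1: 'a' vs 'a' => same
  Position 2: 'b' vs 'a' => differ
  Position 3: 'a' vs 'a' => same
  Position 4: 'd' vs 'd' => same
Total differences (Hamming distance): 2

2


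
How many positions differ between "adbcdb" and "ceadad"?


Comparing "adbcdb" and "ceadad" position by position:
  Position 0: 'a' vs 'c' => DIFFER
  Position 1: 'd' vs 'e' => DIFFER
  Position 2: 'b' vs 'a' => DIFFER
  Position 3: 'c' vs 'd' => DIFFER
  Position 4: 'd' vs 'a' => DIFFER
  Position 5: 'b' vs 'd' => DIFFER
Positions that differ: 6

6


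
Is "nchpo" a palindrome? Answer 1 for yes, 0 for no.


Input: nchpo
Reversed: ophcn
  Compare pos 0 ('n') with pos 4 ('o'): MISMATCH
  Compare pos 1 ('c') with pos 3 ('p'): MISMATCH
Result: not a palindrome

0


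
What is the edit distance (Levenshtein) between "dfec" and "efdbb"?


Computing edit distance: "dfec" -> "efdbb"
DP table:
           e    f    d    b    b
      0    1    2    3    4    5
  d   1    1    2    2    3    4
  f   2    2    1    2    3    4
  e   3    2    2    2    3    4
  c   4    3    3    3    3    4
Edit distance = dp[4][5] = 4

4


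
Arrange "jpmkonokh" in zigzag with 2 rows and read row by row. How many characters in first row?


Zigzag "jpmkonokh" into 2 rows:
Placing characters:
  'j' => row 0
  'p' => row 1
  'm' => row 0
  'k' => row 1
  'o' => row 0
  'n' => row 1
  'o' => row 0
  'k' => row 1
  'h' => row 0
Rows:
  Row 0: "jmooh"
  Row 1: "pknk"
First row length: 5

5


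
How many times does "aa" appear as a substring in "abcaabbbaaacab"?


Searching for "aa" in "abcaabbbaaacab"
Scanning each position:
  Position 0: "ab" => no
  Position 1: "bc" => no
  Position 2: "ca" => no
  Position 3: "aa" => MATCH
  Position 4: "ab" => no
  Position 5: "bb" => no
  Position 6: "bb" => no
  Position 7: "ba" => no
  Position 8: "aa" => MATCH
  Position 9: "aa" => MATCH
  Position 10: "ac" => no
  Position 11: "ca" => no
  Position 12: "ab" => no
Total occurrences: 3

3


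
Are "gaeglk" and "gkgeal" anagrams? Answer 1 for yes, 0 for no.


Strings: "gaeglk", "gkgeal"
Sorted first:  aeggkl
Sorted second: aeggkl
Sorted forms match => anagrams

1


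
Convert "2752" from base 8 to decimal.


Input: "2752" in base 8
Positional expansion:
  Digit '2' (value 2) x 8^3 = 1024
  Digit '7' (value 7) x 8^2 = 448
  Digit '5' (value 5) x 8^1 = 40
  Digit '2' (value 2) x 8^0 = 2
Sum = 1514

1514


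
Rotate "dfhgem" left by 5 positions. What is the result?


Input: "dfhgem", rotate left by 5
First 5 characters: "dfhge"
Remaining characters: "m"
Concatenate remaining + first: "m" + "dfhge" = "mdfhge"

mdfhge


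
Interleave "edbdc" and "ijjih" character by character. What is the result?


Interleaving "edbdc" and "ijjih":
  Position 0: 'e' from first, 'i' from second => "ei"
  Position 1: 'd' from first, 'j' from second => "dj"
  Position 2: 'b' from first, 'j' from second => "bj"
  Position 3: 'd' from first, 'i' from second => "di"
  Position 4: 'c' from first, 'h' from second => "ch"
Result: eidjbjdich

eidjbjdich


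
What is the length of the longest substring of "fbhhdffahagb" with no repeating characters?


Input: "fbhhdffahagb"
Sliding window (track last position of each char):
  Position 0 ('f'): window [0,0] length 1 -- new best
  Position 1 ('b'): window [0,1] length 2 -- new best
  Position 2 ('h'): window [0,2] length 3 -- new best
  Position 3 ('h'): repeat (last at 2), move window start to 3
  Position 3 ('h'): window [3,3] length 1
  Position 4 ('d'): window [3,4] length 2
  Position 5 ('f'): window [3,5] length 3
  Position 6 ('f'): repeat (last at 5), move window start to 6
  Position 6 ('f'): window [6,6] length 1
  Position 7 ('a'): window [6,7] length 2
  Position 8 ('h'): window [6,8] length 3
  Position 9 ('a'): repeat (last at 7), move window start to 8
  Position 9 ('a'): window [8,9] length 2
  Position 10 ('g'): window [8,10] length 3
  Position 11 ('b'): window [8,11] length 4 -- new best
Longest substring with no repeats: "hagb" with length 4

4


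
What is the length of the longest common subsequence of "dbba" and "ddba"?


LCS of "dbba" and "ddba"
DP table:
           d    d    b    a
      0    0    0    0    0
  d   0    1    1    1    1
  b   0    1    1    2    2
  b   0    1    1    2    2
  a   0    1    1    2    3
LCS length = dp[4][4] = 3

3


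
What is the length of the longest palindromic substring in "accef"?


Input: "accef"
Checking substrings for palindromes:
  [1:3] "cc" (len 2) => palindrome
Longest palindromic substring: "cc" with length 2

2


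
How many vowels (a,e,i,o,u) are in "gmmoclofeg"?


Input: gmmoclofeg
Checking each character:
  'g' at position 0: consonant
  'm' at position 1: consonant
  'm' at position 2: consonant
  'o' at position 3: vowel (running total: 1)
  'c' at position 4: consonant
  'l' at position 5: consonant
  'o' at position 6: vowel (running total: 2)
  'f' at position 7: consonant
  'e' at position 8: vowel (running total: 3)
  'g' at position 9: consonant
Total vowels: 3

3


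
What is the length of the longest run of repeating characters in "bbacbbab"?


Input: "bbacbbab"
Scanning for longest run:
  Position 1 ('b'): continues run of 'b', length=2
  Position 2 ('a'): new char, reset run to 1
  Position 3 ('c'): new char, reset run to 1
  Position 4 ('b'): new char, reset run to 1
  Position 5 ('b'): continues run of 'b', length=2
  Position 6 ('a'): new char, reset run to 1
  Position 7 ('b'): new char, reset run to 1
Longest run: 'b' with length 2

2


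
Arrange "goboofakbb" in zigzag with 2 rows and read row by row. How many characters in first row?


Zigzag "goboofakbb" into 2 rows:
Placing characters:
  'g' => row 0
  'o' => row 1
  'b' => row 0
  'o' => row 1
  'o' => row 0
  'f' => row 1
  'a' => row 0
  'k' => row 1
  'b' => row 0
  'b' => row 1
Rows:
  Row 0: "gboab"
  Row 1: "oofkb"
First row length: 5

5


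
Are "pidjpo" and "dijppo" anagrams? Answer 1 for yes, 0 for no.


Strings: "pidjpo", "dijppo"
Sorted first:  dijopp
Sorted second: dijopp
Sorted forms match => anagrams

1


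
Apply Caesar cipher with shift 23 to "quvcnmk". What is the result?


Caesar cipher: shift "quvcnmk" by 23
  'q' (pos 16) + 23 = pos 13 = 'n'
  'u' (pos 20) + 23 = pos 17 = 'r'
  'v' (pos 21) + 23 = pos 18 = 's'
  'c' (pos 2) + 23 = pos 25 = 'z'
  'n' (pos 13) + 23 = pos 10 = 'k'
  'm' (pos 12) + 23 = pos 9 = 'j'
  'k' (pos 10) + 23 = pos 7 = 'h'
Result: nrszkjh

nrszkjh


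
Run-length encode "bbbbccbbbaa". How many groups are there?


Input: bbbbccbbbaa
Scanning for consecutive runs:
  Group 1: 'b' x 4 (positions 0-3)
  Group 2: 'c' x 2 (positions 4-5)
  Group 3: 'b' x 3 (positions 6-8)
  Group 4: 'a' x 2 (positions 9-10)
Total groups: 4

4


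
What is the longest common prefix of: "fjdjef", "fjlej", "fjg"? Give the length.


Words: fjdjef, fjlej, fjg
  Position 0: all 'f' => match
  Position 1: all 'j' => match
  Position 2: ('d', 'l', 'g') => mismatch, stop
LCP = "fj" (length 2)

2


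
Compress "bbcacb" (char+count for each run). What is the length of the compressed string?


Input: bbcacb
Runs:
  'b' x 2 => "b2"
  'c' x 1 => "c1"
  'a' x 1 => "a1"
  'c' x 1 => "c1"
  'b' x 1 => "b1"
Compressed: "b2c1a1c1b1"
Compressed length: 10

10


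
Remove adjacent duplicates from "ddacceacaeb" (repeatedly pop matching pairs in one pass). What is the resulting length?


Input: ddacceacaeb
Stack-based adjacent duplicate removal:
  Read 'd': push. Stack: d
  Read 'd': matches stack top 'd' => pop. Stack: (empty)
  Read 'a': push. Stack: a
  Read 'c': push. Stack: ac
  Read 'c': matches stack top 'c' => pop. Stack: a
  Read 'e': push. Stack: ae
  Read 'a': push. Stack: aea
  Read 'c': push. Stack: aeac
  Read 'a': push. Stack: aeaca
  Read 'e': push. Stack: aeacae
  Read 'b': push. Stack: aeacaeb
Final stack: "aeacaeb" (length 7)

7


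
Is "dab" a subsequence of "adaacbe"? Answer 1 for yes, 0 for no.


Check if "dab" is a subsequence of "adaacbe"
Greedy scan:
  Position 0 ('a'): no match needed
  Position 1 ('d'): matches sub[0] = 'd'
  Position 2 ('a'): matches sub[1] = 'a'
  Position 3 ('a'): no match needed
  Position 4 ('c'): no match needed
  Position 5 ('b'): matches sub[2] = 'b'
  Position 6 ('e'): no match needed
All 3 characters matched => is a subsequence

1


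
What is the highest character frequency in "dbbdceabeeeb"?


Input: dbbdceabeeeb
Character counts:
  'a': 1
  'b': 4
  'c': 1
  'd': 2
  'e': 4
Maximum frequency: 4

4


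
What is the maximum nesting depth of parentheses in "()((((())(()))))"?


Input: "()((((())(()))))"
Tracking depth:
  Position 0 '(': depth becomes 1
  Position 1 ')': depth becomes 0
  Position 2 '(': depth becomes 1
  Position 3 '(': depth becomes 2
  Position 4 '(': depth becomes 3
  Position 5 '(': depth becomes 4
  Position 6 '(': depth becomes 5
  Position 7 ')': depth becomes 4
  Position 8 ')': depth becomes 3
  Position 9 '(': depth becomes 4
  Position 10 '(': depth becomes 5
  Position 11 ')': depth becomes 4
  Position 12 ')': depth becomes 3
  Position 13 ')': depth becomes 2
  Position 14 ')': depth becomes 1
  Position 15 ')': depth becomes 0
Maximum depth reached: 5

5


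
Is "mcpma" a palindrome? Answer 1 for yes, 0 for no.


Input: mcpma
Reversed: ampcm
  Compare pos 0 ('m') with pos 4 ('a'): MISMATCH
  Compare pos 1 ('c') with pos 3 ('m'): MISMATCH
Result: not a palindrome

0


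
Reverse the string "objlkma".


Input: objlkma
Reading characters right to left:
  Position 6: 'a'
  Position 5: 'm'
  Position 4: 'k'
  Position 3: 'l'
  Position 2: 'j'
  Position 1: 'b'
  Position 0: 'o'
Reversed: amkljbo

amkljbo


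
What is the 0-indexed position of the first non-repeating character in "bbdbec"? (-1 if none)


Input: bbdbec
Character frequencies:
  'b': 3
  'c': 1
  'd': 1
  'e': 1
Scanning left to right for freq == 1:
  Position 0 ('b'): freq=3, skip
  Position 1 ('b'): freq=3, skip
  Position 2 ('d'): unique! => answer = 2

2


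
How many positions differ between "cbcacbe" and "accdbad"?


Comparing "cbcacbe" and "accdbad" position by position:
  Position 0: 'c' vs 'a' => DIFFER
  Position 1: 'b' vs 'c' => DIFFER
  Position 2: 'c' vs 'c' => same
  Position 3: 'a' vs 'd' => DIFFER
  Position 4: 'c' vs 'b' => DIFFER
  Position 5: 'b' vs 'a' => DIFFER
  Position 6: 'e' vs 'd' => DIFFER
Positions that differ: 6

6


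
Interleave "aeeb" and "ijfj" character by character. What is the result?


Interleaving "aeeb" and "ijfj":
  Position 0: 'a' from first, 'i' from second => "ai"
  Position 1: 'e' from first, 'j' from second => "ej"
  Position 2: 'e' from first, 'f' from second => "ef"
  Position 3: 'b' from first, 'j' from second => "bj"
Result: aiejefbj

aiejefbj


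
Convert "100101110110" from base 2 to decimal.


Input: "100101110110" in base 2
Positional expansion:
  Digit '1' (value 1) x 2^11 = 2048
  Digit '0' (value 0) x 2^10 = 0
  Digit '0' (value 0) x 2^9 = 0
  Digit '1' (value 1) x 2^8 = 256
  Digit '0' (value 0) x 2^7 = 0
  Digit '1' (value 1) x 2^6 = 64
  Digit '1' (value 1) x 2^5 = 32
  Digit '1' (value 1) x 2^4 = 16
  Digit '0' (value 0) x 2^3 = 0
  Digit '1' (value 1) x 2^2 = 4
  Digit '1' (value 1) x 2^1 = 2
  Digit '0' (value 0) x 2^0 = 0
Sum = 2422

2422


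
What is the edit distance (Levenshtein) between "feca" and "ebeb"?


Computing edit distance: "feca" -> "ebeb"
DP table:
           e    b    e    b
      0    1    2    3    4
  f   1    1    2    3    4
  e   2    1    2    2    3
  c   3    2    2    3    3
  a   4    3    3    3    4
Edit distance = dp[4][4] = 4

4


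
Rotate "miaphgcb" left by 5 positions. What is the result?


Input: "miaphgcb", rotate left by 5
First 5 characters: "miaph"
Remaining characters: "gcb"
Concatenate remaining + first: "gcb" + "miaph" = "gcbmiaph"

gcbmiaph


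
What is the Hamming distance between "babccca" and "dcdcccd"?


Comparing "babccca" and "dcdcccd" position by position:
  Position 0: 'b' vs 'd' => differ
  Position 1: 'a' vs 'c' => differ
  Position 2: 'b' vs 'd' => differ
  Position 3: 'c' vs 'c' => same
  Position 4: 'c' vs 'c' => same
  Position 5: 'c' vs 'c' => same
  Position 6: 'a' vs 'd' => differ
Total differences (Hamming distance): 4

4


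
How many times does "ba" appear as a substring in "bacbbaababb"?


Searching for "ba" in "bacbbaababb"
Scanning each position:
  Position 0: "ba" => MATCH
  Position 1: "ac" => no
  Position 2: "cb" => no
  Position 3: "bb" => no
  Position 4: "ba" => MATCH
  Position 5: "aa" => no
  Position 6: "ab" => no
  Position 7: "ba" => MATCH
  Position 8: "ab" => no
  Position 9: "bb" => no
Total occurrences: 3

3


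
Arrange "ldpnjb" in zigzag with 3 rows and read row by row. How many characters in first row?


Zigzag "ldpnjb" into 3 rows:
Placing characters:
  'l' => row 0
  'd' => row 1
  'p' => row 2
  'n' => row 1
  'j' => row 0
  'b' => row 1
Rows:
  Row 0: "lj"
  Row 1: "dnb"
  Row 2: "p"
First row length: 2

2


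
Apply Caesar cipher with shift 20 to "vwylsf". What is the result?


Caesar cipher: shift "vwylsf" by 20
  'v' (pos 21) + 20 = pos 15 = 'p'
  'w' (pos 22) + 20 = pos 16 = 'q'
  'y' (pos 24) + 20 = pos 18 = 's'
  'l' (pos 11) + 20 = pos 5 = 'f'
  's' (pos 18) + 20 = pos 12 = 'm'
  'f' (pos 5) + 20 = pos 25 = 'z'
Result: pqsfmz

pqsfmz


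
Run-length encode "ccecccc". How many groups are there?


Input: ccecccc
Scanning for consecutive runs:
  Group 1: 'c' x 2 (positions 0-1)
  Group 2: 'e' x 1 (positions 2-2)
  Group 3: 'c' x 4 (positions 3-6)
Total groups: 3

3


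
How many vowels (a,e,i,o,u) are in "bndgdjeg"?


Input: bndgdjeg
Checking each character:
  'b' at position 0: consonant
  'n' at position 1: consonant
  'd' at position 2: consonant
  'g' at position 3: consonant
  'd' at position 4: consonant
  'j' at position 5: consonant
  'e' at position 6: vowel (running total: 1)
  'g' at position 7: consonant
Total vowels: 1

1


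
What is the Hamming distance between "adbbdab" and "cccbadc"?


Comparing "adbbdab" and "cccbadc" position by position:
  Position 0: 'a' vs 'c' => differ
  Position 1: 'd' vs 'c' => differ
  Position 2: 'b' vs 'c' => differ
  Position 3: 'b' vs 'b' => same
  Position 4: 'd' vs 'a' => differ
  Position 5: 'a' vs 'd' => differ
  Position 6: 'b' vs 'c' => differ
Total differences (Hamming distance): 6

6


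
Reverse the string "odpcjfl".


Input: odpcjfl
Reading characters right to left:
  Position 6: 'l'
  Position 5: 'f'
  Position 4: 'j'
  Position 3: 'c'
  Position 2: 'p'
  Position 1: 'd'
  Position 0: 'o'
Reversed: lfjcpdo

lfjcpdo


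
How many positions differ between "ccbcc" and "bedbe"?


Comparing "ccbcc" and "bedbe" position by position:
  Position 0: 'c' vs 'b' => DIFFER
  Position 1: 'c' vs 'e' => DIFFER
  Position 2: 'b' vs 'd' => DIFFER
  Position 3: 'c' vs 'b' => DIFFER
  Position 4: 'c' vs 'e' => DIFFER
Positions that differ: 5

5


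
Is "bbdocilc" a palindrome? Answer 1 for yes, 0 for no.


Input: bbdocilc
Reversed: clicodbb
  Compare pos 0 ('b') with pos 7 ('c'): MISMATCH
  Compare pos 1 ('b') with pos 6 ('l'): MISMATCH
  Compare pos 2 ('d') with pos 5 ('i'): MISMATCH
  Compare pos 3 ('o') with pos 4 ('c'): MISMATCH
Result: not a palindrome

0


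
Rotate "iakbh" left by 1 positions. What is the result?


Input: "iakbh", rotate left by 1
First 1 characters: "i"
Remaining characters: "akbh"
Concatenate remaining + first: "akbh" + "i" = "akbhi"

akbhi


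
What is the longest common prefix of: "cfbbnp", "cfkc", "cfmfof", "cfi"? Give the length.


Words: cfbbnp, cfkc, cfmfof, cfi
  Position 0: all 'c' => match
  Position 1: all 'f' => match
  Position 2: ('b', 'k', 'm', 'i') => mismatch, stop
LCP = "cf" (length 2)

2


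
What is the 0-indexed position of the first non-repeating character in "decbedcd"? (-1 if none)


Input: decbedcd
Character frequencies:
  'b': 1
  'c': 2
  'd': 3
  'e': 2
Scanning left to right for freq == 1:
  Position 0 ('d'): freq=3, skip
  Position 1 ('e'): freq=2, skip
  Position 2 ('c'): freq=2, skip
  Position 3 ('b'): unique! => answer = 3

3


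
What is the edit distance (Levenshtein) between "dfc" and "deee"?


Computing edit distance: "dfc" -> "deee"
DP table:
           d    e    e    e
      0    1    2    3    4
  d   1    0    1    2    3
  f   2    1    1    2    3
  c   3    2    2    2    3
Edit distance = dp[3][4] = 3

3


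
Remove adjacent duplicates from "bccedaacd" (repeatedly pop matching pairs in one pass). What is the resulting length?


Input: bccedaacd
Stack-based adjacent duplicate removal:
  Read 'b': push. Stack: b
  Read 'c': push. Stack: bc
  Read 'c': matches stack top 'c' => pop. Stack: b
  Read 'e': push. Stack: be
  Read 'd': push. Stack: bed
  Read 'a': push. Stack: beda
  Read 'a': matches stack top 'a' => pop. Stack: bed
  Read 'c': push. Stack: bedc
  Read 'd': push. Stack: bedcd
Final stack: "bedcd" (length 5)

5


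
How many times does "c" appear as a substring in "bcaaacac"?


Searching for "c" in "bcaaacac"
Scanning each position:
  Position 0: "b" => no
  Position 1: "c" => MATCH
  Position 2: "a" => no
  Position 3: "a" => no
  Position 4: "a" => no
  Position 5: "c" => MATCH
  Position 6: "a" => no
  Position 7: "c" => MATCH
Total occurrences: 3

3


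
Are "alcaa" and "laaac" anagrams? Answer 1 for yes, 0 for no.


Strings: "alcaa", "laaac"
Sorted first:  aaacl
Sorted second: aaacl
Sorted forms match => anagrams

1


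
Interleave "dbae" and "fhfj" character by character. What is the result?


Interleaving "dbae" and "fhfj":
  Position 0: 'd' from first, 'f' from second => "df"
  Position 1: 'b' from first, 'h' from second => "bh"
  Position 2: 'a' from first, 'f' from second => "af"
  Position 3: 'e' from first, 'j' from second => "ej"
Result: dfbhafej

dfbhafej


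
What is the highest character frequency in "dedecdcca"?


Input: dedecdcca
Character counts:
  'a': 1
  'c': 3
  'd': 3
  'e': 2
Maximum frequency: 3

3


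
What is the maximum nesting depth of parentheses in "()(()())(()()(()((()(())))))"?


Input: "()(()())(()()(()((()(())))))"
Tracking depth:
  Position 0 '(': depth becomes 1
  Position 1 ')': depth becomes 0
  Position 2 '(': depth becomes 1
  Position 3 '(': depth becomes 2
  Position 4 ')': depth becomes 1
  Position 5 '(': depth becomes 2
  Position 6 ')': depth becomes 1
  Position 7 ')': depth becomes 0
  Position 8 '(': depth becomes 1
  Position 9 '(': depth becomes 2
  Position 10 ')': depth becomes 1
  Position 11 '(': depth becomes 2
  Position 12 ')': depth becomes 1
  Position 13 '(': depth becomes 2
  Position 14 '(': depth becomes 3
  Position 15 ')': depth becomes 2
  Position 16 '(': depth becomes 3
  Position 17 '(': depth becomes 4
  Position 18 '(': depth becomes 5
  Position 19 ')': depth becomes 4
  Position 20 '(': depth becomes 5
  Position 21 '(': depth becomes 6
  Position 22 ')': depth becomes 5
  Position 23 ')': depth becomes 4
  Position 24 ')': depth becomes 3
  Position 25 ')': depth becomes 2
  Position 26 ')': depth becomes 1
  Position 27 ')': depth becomes 0
Maximum depth reached: 6

6


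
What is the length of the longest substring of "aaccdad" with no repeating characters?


Input: "aaccdad"
Sliding window (track last position of each char):
  Position 0 ('a'): window [0,0] length 1 -- new best
  Position 1 ('a'): repeat (last at 0), move window start to 1
  Position 1 ('a'): window [1,1] length 1
  Position 2 ('c'): window [1,2] length 2 -- new best
  Position 3 ('c'): repeat (last at 2), move window start to 3
  Position 3 ('c'): window [3,3] length 1
  Position 4 ('d'): window [3,4] length 2
  Position 5 ('a'): window [3,5] length 3 -- new best
  Position 6 ('d'): repeat (last at 4), move window start to 5
  Position 6 ('d'): window [5,6] length 2
Longest substring with no repeats: "cda" with length 3

3


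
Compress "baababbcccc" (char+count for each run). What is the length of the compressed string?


Input: baababbcccc
Runs:
  'b' x 1 => "b1"
  'a' x 2 => "a2"
  'b' x 1 => "b1"
  'a' x 1 => "a1"
  'b' x 2 => "b2"
  'c' x 4 => "c4"
Compressed: "b1a2b1a1b2c4"
Compressed length: 12

12


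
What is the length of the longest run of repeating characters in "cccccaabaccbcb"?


Input: "cccccaabaccbcb"
Scanning for longest run:
  Position 1 ('c'): continues run of 'c', length=2
  Position 2 ('c'): continues run of 'c', length=3
  Position 3 ('c'): continues run of 'c', length=4
  Position 4 ('c'): continues run of 'c', length=5
  Position 5 ('a'): new char, reset run to 1
  Position 6 ('a'): continues run of 'a', length=2
  Position 7 ('b'): new char, reset run to 1
  Position 8 ('a'): new char, reset run to 1
  Position 9 ('c'): new char, reset run to 1
  Position 10 ('c'): continues run of 'c', length=2
  Position 11 ('b'): new char, reset run to 1
  Position 12 ('c'): new char, reset run to 1
  Position 13 ('b'): new char, reset run to 1
Longest run: 'c' with length 5

5


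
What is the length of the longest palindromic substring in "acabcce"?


Input: "acabcce"
Checking substrings for palindromes:
  [0:3] "aca" (len 3) => palindrome
  [4:6] "cc" (len 2) => palindrome
Longest palindromic substring: "aca" with length 3

3
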